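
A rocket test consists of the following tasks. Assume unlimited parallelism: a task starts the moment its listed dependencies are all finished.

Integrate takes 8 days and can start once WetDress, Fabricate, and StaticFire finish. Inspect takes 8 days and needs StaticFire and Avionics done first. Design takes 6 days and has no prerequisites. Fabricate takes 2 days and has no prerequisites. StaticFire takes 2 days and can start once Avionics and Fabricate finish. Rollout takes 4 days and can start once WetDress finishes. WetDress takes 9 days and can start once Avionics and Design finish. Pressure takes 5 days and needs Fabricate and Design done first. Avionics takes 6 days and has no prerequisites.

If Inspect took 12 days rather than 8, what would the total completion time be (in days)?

23

Actual critical path: Design→WetDress→Integrate = 6+9+8 = 23 ⇒ 23 days.
The longest path through Inspect is only 16 days, so Inspect has float 7.
No other chain overtakes it, so the finish is 23 days.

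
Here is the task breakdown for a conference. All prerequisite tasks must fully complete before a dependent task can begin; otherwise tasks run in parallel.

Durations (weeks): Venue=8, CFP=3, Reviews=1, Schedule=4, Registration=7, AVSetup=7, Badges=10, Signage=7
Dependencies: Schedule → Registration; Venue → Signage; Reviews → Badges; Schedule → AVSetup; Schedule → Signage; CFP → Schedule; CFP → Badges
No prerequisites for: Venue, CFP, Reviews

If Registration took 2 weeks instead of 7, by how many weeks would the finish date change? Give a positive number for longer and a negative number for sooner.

As given, the longest chain is Venue→Signage = 8+7 = 15, so the finish is 15 weeks.
Registration is off the critical path — its longest chain is 14 weeks, giving 1 of slack.
No other chain overtakes it, so the finish is 15 weeks.
Change in finish: 15 − 15 = +0 weeks.

0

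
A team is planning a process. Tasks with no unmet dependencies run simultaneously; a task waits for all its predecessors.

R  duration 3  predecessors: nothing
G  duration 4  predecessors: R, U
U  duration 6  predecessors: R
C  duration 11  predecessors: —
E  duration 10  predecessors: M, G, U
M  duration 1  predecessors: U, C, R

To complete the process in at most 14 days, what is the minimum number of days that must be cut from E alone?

9

Current finish: 23 days; target: 14.
E is on every critical path, so each day cut from E cuts the finish by one (this holds down to a finish of 14).
Need 23 − 14 = 9 days off E → E becomes 1 day, finish becomes 14.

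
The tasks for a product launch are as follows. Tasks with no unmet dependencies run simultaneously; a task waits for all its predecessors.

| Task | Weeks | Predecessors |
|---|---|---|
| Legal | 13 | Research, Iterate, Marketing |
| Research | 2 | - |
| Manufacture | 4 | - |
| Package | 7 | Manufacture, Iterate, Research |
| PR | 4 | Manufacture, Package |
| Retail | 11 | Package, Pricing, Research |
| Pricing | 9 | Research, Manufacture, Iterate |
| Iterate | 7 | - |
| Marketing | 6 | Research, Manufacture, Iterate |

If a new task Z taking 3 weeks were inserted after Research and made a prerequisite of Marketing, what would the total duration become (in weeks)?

Originally the job takes 27 weeks.
With Z inserted, Marketing now waits for max(Research, Manufacture, Iterate, Z).
New critical path: Iterate→Pricing→Retail = 7+9+11 = 27 ⇒ 27 weeks.

27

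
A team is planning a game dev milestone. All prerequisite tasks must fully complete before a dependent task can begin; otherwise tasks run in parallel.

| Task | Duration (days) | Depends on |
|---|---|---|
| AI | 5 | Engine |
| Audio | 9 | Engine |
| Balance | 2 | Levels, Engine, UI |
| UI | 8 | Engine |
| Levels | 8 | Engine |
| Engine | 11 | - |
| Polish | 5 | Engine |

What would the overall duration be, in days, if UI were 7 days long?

Baseline: Engine→UI→Balance = 11+8+2 = 21 → 21 days.
UI is on the critical path; changing it to 7 makes that path 20 days.
Now Engine→Levels→Balance = 11+8+2 = 21 is longest, so the finish becomes 21 days.

21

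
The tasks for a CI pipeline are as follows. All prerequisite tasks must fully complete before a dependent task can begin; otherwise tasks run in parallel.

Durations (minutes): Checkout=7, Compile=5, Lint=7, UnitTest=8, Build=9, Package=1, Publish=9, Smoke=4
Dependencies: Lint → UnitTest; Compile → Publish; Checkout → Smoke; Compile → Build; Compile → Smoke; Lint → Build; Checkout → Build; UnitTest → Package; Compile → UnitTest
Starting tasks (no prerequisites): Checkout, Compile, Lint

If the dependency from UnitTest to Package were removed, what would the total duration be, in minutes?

Before: longest chain Checkout→Build = 7+9 = 16, finish 16.
Without UnitTest→Package, Package's earliest start moves from 15 to 0.
New critical path: Checkout→Build = 7+9 = 16 ⇒ 16 minutes.

16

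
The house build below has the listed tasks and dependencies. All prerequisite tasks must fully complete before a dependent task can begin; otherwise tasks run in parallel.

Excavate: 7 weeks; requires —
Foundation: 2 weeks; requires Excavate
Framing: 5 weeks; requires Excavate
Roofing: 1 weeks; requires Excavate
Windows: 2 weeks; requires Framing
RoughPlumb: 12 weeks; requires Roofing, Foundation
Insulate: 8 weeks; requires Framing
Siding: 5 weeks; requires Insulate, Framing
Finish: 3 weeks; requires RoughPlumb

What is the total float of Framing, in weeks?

Critical path: Excavate→Framing→Insulate→Siding = 7+5+8+5 = 25, so the finish is 25 weeks.
Framing finishes as early as 12 and must finish by 12.
Slack of Framing = 7 − 7 = 0 weeks.

0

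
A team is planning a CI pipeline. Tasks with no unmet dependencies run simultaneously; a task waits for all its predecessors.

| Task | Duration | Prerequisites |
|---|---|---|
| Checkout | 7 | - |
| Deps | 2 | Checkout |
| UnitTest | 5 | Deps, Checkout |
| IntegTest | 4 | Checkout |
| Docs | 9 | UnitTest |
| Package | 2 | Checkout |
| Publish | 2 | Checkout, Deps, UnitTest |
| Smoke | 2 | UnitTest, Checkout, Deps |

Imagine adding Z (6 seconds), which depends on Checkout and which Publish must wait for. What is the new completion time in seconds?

Originally the CI pipeline takes 23 seconds.
With Z inserted, Publish now waits for max(Checkout, Deps, UnitTest, Z).
New critical path: Checkout→Deps→UnitTest→Docs = 7+2+5+9 = 23 ⇒ 23 seconds.

23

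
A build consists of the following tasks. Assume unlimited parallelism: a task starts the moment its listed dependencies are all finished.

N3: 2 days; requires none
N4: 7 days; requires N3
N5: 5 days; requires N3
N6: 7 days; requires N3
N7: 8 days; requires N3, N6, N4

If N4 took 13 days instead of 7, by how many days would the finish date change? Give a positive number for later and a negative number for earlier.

6

Actual critical path: N3→N4→N7 = 2+7+8 = 17 ⇒ 17 days.
N4 is on the critical path; changing it to 13 makes that path 23 days.
That remains the longest chain; total 23 days.
Change in finish: 23 − 17 = +6 days.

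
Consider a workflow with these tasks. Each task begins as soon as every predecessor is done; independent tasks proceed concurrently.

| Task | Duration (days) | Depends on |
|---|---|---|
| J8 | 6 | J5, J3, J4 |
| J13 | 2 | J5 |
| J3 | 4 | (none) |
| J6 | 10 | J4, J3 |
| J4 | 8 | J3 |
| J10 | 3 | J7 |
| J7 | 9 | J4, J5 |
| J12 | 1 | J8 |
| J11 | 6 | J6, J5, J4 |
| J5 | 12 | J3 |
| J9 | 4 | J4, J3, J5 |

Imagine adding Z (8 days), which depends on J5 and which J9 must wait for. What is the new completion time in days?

Originally the plan takes 28 days.
With Z inserted, J9 now waits for max(J4, J3, J5, Z).
New critical path: J3→J4→J6→J11 = 4+8+10+6 = 28 ⇒ 28 days.

28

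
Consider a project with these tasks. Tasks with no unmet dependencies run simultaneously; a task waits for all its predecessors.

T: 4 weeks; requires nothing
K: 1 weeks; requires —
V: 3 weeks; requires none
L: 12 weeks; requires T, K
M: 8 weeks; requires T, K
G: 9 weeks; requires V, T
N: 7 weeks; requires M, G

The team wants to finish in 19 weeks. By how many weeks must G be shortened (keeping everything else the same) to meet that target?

1

Current finish: 20 weeks; target: 19.
G is on every critical path, so each week cut from G cuts the finish by one (this holds down to a finish of 19).
Need 20 − 19 = 1 week off G → G becomes 8 weeks, finish becomes 19.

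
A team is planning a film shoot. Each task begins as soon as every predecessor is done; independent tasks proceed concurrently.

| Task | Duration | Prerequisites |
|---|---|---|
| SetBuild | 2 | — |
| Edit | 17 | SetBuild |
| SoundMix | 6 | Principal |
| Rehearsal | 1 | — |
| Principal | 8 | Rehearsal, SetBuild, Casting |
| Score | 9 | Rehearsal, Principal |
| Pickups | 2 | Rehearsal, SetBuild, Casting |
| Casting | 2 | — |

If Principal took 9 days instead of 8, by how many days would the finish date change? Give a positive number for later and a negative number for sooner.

As given, the longest chain is Casting→Principal→Score = 2+8+9 = 19, so the finish is 19 days.
Principal lies on that path, so at 9 days the path becomes 20 days.
The critical path is still Casting→Principal→Score; finish is now 20 days.
Change in finish: 20 − 19 = +1 days.

1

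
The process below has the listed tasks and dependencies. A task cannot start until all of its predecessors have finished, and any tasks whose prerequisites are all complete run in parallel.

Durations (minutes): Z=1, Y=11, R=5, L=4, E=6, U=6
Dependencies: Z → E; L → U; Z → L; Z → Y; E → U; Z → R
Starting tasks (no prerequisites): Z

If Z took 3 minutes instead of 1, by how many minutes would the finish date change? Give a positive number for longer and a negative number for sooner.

2

As given, the longest chain is Z→E→U = 1+6+6 = 13, so the finish is 13 minutes.
Since Z is critical, the +2 change carries straight to that chain (now 15 minutes).
No other chain overtakes it, so the finish is 15 minutes.
Change in finish: 15 − 13 = +2 minutes.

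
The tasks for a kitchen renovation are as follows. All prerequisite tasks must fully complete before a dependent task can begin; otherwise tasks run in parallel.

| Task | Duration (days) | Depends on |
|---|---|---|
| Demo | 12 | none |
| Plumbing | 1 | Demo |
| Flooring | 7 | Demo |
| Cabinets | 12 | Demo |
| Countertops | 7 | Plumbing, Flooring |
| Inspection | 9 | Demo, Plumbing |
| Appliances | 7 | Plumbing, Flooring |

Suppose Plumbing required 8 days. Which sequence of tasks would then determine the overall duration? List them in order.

Actual critical path: Demo→Flooring→Countertops = 12+7+7 = 26 ⇒ 26 days.
Plumbing is off the critical path — its longest chain is 22 days, giving 4 of slack.
The binding chain switches to Demo→Plumbing→Inspection = 12+8+9 = 29; finish 29 days.

Demo, Plumbing, Inspection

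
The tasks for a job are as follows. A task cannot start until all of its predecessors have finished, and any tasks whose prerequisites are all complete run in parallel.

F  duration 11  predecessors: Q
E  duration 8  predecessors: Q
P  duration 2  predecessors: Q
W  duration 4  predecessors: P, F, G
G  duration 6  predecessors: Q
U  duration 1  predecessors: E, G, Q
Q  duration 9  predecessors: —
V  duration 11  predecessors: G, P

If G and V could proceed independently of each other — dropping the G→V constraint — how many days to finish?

24

Before: longest chain Q→G→V = 9+6+11 = 26, finish 26.
Without G→V, V's earliest start moves from 15 to 11.
The longest chain is now Q→F→W = 9+11+4 = 24, so the plan takes 24 days.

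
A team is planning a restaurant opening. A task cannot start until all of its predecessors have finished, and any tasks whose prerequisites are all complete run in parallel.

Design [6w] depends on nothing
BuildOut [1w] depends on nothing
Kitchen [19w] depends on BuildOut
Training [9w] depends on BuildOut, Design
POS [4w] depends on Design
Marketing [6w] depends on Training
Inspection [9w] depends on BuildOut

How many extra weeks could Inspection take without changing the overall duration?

The longest chain is Design→Training→Marketing = 6+9+6 = 21; overall finish 21 weeks.
The longest chain containing Inspection totals 10 weeks.
Slack of Inspection = 12 − 1 = 11 weeks.

11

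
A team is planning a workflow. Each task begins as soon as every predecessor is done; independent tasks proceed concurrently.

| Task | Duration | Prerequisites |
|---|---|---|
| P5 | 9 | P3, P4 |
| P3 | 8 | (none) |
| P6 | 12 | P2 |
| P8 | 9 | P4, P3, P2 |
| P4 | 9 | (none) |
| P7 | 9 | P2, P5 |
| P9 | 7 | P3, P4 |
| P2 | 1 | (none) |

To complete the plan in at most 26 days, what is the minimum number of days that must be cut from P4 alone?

Current finish: 27 days; target: 26.
P4 is on every critical path, so each day cut from P4 cuts the finish by one (this holds down to a finish of 26).
Need 27 − 26 = 1 day off P4 → P4 becomes 8 days, finish becomes 26.

1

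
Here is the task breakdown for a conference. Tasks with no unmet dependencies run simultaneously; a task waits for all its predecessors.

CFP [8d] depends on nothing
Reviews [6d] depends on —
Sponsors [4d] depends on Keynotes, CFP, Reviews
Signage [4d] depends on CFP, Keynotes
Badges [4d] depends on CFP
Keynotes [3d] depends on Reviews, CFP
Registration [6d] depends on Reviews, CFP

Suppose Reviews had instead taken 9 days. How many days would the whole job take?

The binding path is CFP→Keynotes→Sponsors = 8+3+4 = 15; finish at 15 days.
The longest path through Reviews is only 13 days, so Reviews has float 2.
The binding chain switches to Reviews→Keynotes→Sponsors = 9+3+4 = 16; finish 16 days.

16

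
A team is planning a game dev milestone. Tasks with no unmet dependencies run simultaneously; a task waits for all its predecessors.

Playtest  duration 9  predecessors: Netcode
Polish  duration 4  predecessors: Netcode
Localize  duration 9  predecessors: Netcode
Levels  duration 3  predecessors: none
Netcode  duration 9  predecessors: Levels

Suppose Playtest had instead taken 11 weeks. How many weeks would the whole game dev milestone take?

Critical path before the change: Levels→Netcode→Playtest = 3+9+9 = 21 giving 21 weeks.
Playtest lies on that path, so at 11 weeks the path becomes 23 weeks.
That remains the longest chain; total 23 weeks.

23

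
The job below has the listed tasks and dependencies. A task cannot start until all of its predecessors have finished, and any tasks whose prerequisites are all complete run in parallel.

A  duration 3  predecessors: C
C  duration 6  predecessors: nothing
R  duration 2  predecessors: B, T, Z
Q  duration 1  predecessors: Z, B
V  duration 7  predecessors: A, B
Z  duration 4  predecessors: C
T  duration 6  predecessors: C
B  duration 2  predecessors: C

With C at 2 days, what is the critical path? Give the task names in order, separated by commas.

The binding path is C→A→V = 6+3+7 = 16; finish at 16 days.
Since C is critical, the -4 change carries straight to that chain (now 12 days).
The critical path is still C→A→V; finish is now 12 days.

C, A, V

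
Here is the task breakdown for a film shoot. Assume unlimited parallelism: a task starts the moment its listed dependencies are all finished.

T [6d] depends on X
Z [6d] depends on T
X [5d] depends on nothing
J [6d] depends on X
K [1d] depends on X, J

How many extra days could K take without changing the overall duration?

5

The longest chain is X→T→Z = 5+6+6 = 17; overall finish 17 days.
Longest path through K: 12 days (earliest finish 12, latest finish 17).
Float = 17 − 12 = 5.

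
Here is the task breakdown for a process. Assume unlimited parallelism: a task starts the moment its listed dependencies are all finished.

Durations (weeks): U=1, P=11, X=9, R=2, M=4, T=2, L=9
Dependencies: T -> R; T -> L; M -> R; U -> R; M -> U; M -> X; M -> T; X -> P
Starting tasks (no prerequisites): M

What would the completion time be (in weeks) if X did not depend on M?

Before: longest chain M→X→P = 4+9+11 = 24, finish 24.
Without M→X, X's earliest start moves from 4 to 0.
The longest chain is now X→P = 9+11 = 20, so the job takes 20 weeks.

20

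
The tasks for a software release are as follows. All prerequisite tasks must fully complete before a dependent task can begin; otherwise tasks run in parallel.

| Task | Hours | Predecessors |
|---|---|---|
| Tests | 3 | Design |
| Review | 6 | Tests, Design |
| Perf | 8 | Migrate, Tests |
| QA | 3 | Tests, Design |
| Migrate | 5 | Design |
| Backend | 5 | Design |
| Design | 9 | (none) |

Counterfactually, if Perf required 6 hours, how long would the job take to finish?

Baseline: Design→Migrate→Perf = 9+5+8 = 22 → 22 hours.
Since Perf is critical, the -2 change carries straight to that chain (now 20 hours).
That remains the longest chain; total 20 hours.

20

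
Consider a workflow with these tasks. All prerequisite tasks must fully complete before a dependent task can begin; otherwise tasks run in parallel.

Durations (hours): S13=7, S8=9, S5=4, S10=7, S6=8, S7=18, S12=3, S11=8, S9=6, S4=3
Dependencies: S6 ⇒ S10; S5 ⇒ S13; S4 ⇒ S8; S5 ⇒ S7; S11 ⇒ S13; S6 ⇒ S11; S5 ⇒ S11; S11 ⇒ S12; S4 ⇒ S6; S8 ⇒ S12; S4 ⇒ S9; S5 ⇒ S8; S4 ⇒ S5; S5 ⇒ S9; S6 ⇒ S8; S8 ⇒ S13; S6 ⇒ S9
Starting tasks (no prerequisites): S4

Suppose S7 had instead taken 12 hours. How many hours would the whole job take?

27

Actual critical path: S4→S6→S8→S13 = 3+8+9+7 = 27 ⇒ 27 hours.
The longest path through S7 is only 25 hours, so S7 has float 2.
The critical path is still S4→S6→S8→S13; finish is now 27 hours.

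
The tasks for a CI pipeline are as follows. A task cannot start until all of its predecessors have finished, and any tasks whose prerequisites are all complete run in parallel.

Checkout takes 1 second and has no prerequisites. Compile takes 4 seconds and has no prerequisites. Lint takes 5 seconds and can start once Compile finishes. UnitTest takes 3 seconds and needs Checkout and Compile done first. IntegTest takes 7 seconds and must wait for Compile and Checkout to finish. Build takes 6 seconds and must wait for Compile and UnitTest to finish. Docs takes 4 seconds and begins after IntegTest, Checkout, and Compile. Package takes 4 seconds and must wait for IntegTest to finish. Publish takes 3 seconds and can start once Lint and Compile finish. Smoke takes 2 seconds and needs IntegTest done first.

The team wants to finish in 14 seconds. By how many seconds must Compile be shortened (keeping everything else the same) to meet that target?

1

Current finish: 15 seconds; target: 14.
Compile is on every critical path, so each second cut from Compile cuts the finish by one (this holds down to a finish of 12).
Need 15 − 14 = 1 second off Compile → Compile becomes 3 seconds, finish becomes 14.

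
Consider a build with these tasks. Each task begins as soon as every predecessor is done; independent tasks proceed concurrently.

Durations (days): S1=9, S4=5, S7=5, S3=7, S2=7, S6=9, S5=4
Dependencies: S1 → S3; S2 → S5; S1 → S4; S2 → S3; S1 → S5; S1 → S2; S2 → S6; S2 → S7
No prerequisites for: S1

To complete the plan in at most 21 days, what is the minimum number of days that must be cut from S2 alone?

4

Current finish: 25 days; target: 21.
S2 is on every critical path, so each day cut from S2 cuts the finish by one (this holds down to a finish of 19).
Need 25 − 21 = 4 days off S2 → S2 becomes 3 days, finish becomes 21.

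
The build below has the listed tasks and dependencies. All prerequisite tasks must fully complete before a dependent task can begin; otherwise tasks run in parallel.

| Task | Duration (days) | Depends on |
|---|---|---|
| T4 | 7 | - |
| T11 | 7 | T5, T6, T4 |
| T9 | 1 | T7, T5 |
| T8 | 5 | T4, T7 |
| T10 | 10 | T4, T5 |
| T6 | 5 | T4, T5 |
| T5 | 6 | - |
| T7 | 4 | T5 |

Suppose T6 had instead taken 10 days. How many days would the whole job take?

The binding path is T4→T6→T11 = 7+5+7 = 19; finish at 19 days.
T6 is on the critical path; changing it to 10 makes that path 24 days.
That remains the longest chain; total 24 days.

24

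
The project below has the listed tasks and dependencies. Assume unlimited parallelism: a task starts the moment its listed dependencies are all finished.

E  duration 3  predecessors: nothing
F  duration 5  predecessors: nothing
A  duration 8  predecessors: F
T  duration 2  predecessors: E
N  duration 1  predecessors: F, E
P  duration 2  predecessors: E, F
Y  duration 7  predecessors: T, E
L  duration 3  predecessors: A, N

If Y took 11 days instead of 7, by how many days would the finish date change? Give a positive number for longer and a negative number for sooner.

Baseline: F→A→L = 5+8+3 = 16 → 16 days.
Y is off the critical path — its longest chain is 12 days, giving 4 of slack.
Now E→T→Y = 3+2+11 = 16 is longest, so the finish becomes 16 days.
Change in finish: 16 − 16 = +0 days.

0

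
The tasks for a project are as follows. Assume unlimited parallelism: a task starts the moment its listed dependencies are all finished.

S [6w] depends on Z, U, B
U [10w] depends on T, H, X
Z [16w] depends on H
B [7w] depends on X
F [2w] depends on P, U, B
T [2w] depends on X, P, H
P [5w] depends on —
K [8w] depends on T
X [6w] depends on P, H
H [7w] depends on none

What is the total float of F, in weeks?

4

The longest chain is H→X→T→U→S = 7+6+2+10+6 = 31; overall finish 31 weeks.
F finishes as early as 27 and must finish by 31.
Slack of F = 29 − 25 = 4 weeks.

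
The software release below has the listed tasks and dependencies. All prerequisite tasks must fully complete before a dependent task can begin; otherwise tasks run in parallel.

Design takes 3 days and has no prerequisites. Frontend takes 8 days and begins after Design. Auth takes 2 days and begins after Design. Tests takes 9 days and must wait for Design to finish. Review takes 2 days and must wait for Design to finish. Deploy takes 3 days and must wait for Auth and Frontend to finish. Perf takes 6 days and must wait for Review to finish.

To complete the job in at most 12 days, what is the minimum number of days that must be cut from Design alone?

Current finish: 14 days; target: 12.
Design is on every critical path, so each day cut from Design cuts the finish by one (this holds down to a finish of 12).
Need 14 − 12 = 2 days off Design → Design becomes 1 day, finish becomes 12.

2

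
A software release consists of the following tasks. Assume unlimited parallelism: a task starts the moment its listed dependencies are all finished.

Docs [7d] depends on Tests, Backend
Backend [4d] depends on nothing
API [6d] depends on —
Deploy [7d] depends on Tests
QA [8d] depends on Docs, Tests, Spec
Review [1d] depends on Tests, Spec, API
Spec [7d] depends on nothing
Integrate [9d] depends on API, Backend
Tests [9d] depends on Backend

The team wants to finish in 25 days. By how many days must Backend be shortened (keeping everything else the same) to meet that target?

Current finish: 28 days; target: 25.
Backend is on every critical path, so each day cut from Backend cuts the finish by one (this holds down to a finish of 25).
Need 28 − 25 = 3 days off Backend → Backend becomes 1 day, finish becomes 25.

3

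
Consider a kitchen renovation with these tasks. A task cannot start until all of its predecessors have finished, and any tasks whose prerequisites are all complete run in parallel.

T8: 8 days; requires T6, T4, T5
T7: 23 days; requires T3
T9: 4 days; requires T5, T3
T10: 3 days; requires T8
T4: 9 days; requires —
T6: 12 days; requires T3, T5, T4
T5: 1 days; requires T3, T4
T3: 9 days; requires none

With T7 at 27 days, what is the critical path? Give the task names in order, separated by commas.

Baseline: T3→T5→T6→T8→T10 = 9+1+12+8+3 = 33 → 33 days.
T7 is off the critical path — its longest chain is 32 days, giving 1 of slack.
The binding chain switches to T3→T7 = 9+27 = 36; finish 36 days.

T3, T7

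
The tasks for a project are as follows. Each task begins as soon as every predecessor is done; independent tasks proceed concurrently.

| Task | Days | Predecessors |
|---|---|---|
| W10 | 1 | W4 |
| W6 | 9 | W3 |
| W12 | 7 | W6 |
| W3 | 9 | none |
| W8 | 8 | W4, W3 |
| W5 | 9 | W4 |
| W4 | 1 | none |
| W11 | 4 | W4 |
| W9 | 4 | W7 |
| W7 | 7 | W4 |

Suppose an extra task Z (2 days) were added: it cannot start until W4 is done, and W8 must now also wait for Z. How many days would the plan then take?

25

Originally the plan takes 25 days.
With Z inserted, W8 now waits for max(W4, W3, Z).
New critical path: W3→W6→W12 = 9+9+7 = 25 ⇒ 25 days.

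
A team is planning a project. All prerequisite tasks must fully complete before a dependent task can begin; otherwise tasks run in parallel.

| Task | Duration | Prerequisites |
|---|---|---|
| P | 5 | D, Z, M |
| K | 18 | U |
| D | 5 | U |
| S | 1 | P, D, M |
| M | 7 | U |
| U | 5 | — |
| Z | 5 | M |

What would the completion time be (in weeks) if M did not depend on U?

With the dependency in place, U→M→Z→P→S = 5+7+5+5+1 = 23 sets the finish at 23 weeks.
Without U→M, M's earliest start moves from 5 to 0.
The longest chain is now U→K = 5+18 = 23, so the schedule takes 23 weeks.

23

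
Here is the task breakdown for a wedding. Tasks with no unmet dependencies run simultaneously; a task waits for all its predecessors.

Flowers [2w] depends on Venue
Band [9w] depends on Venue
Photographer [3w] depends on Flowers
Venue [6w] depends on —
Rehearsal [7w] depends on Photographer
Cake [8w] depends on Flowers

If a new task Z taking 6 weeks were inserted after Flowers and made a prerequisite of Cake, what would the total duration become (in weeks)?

Originally the project takes 18 weeks.
With Z inserted, Cake now waits for max(Flowers, Z).
New critical path: Venue→Flowers→Z→Cake = 6+2+6+8 = 22 ⇒ 22 weeks.

22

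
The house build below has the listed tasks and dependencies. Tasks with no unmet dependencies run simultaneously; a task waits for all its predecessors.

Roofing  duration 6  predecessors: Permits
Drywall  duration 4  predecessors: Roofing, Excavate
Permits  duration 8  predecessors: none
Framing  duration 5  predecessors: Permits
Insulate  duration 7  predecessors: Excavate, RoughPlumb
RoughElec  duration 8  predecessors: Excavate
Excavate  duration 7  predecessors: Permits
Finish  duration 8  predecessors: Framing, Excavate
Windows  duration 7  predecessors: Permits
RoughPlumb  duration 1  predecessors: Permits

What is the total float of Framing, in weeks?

2

The longest chain is Permits→Excavate→RoughElec = 8+7+8 = 23; overall finish 23 weeks.
Framing finishes as early as 13 and must finish by 15.
So Framing can slip 15 − 13 = 2 weeks.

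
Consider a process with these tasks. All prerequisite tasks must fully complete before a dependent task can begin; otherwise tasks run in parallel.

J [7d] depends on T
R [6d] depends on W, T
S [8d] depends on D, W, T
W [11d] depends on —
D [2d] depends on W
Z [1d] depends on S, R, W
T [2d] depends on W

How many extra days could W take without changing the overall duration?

0

The longest chain is W→D→S→Z = 11+2+8+1 = 22; overall finish 22 days.
Longest path through W: 22 days (earliest finish 11, latest finish 11).
Slack of W = 0 − 0 = 0 days.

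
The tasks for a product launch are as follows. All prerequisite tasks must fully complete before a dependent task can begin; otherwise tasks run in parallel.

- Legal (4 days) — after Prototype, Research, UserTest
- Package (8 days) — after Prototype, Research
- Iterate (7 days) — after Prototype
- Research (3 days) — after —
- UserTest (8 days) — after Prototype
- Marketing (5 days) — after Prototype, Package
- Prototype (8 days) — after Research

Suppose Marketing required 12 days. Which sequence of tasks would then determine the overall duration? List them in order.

The binding path is Research→Prototype→Package→Marketing = 3+8+8+5 = 24; finish at 24 days.
Since Marketing is critical, the +7 change carries straight to that chain (now 31 days).
No other chain overtakes it, so the finish is 31 days.

Research, Prototype, Package, Marketing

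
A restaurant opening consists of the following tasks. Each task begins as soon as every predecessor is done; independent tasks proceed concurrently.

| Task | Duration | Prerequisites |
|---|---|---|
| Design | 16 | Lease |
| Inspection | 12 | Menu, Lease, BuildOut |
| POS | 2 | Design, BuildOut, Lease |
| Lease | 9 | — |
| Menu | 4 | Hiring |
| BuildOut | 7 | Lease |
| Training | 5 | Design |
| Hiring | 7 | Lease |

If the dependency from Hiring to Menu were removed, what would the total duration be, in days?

Before: longest chain Lease→Hiring→Menu→Inspection = 9+7+4+12 = 32, finish 32.
Without Hiring→Menu, Menu's earliest start moves from 16 to 0.
The longest chain is now Lease→Design→Training = 9+16+5 = 30, so the project takes 30 days.

30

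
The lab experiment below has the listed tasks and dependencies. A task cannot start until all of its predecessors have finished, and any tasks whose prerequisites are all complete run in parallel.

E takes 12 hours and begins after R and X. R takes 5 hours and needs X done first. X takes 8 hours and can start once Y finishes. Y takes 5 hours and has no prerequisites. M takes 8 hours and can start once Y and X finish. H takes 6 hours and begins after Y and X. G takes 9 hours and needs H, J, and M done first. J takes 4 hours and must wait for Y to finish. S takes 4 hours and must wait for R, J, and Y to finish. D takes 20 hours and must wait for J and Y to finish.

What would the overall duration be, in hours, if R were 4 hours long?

30

Baseline: Y→X→R→E = 5+8+5+12 = 30 → 30 hours.
R is on the critical path; changing it to 4 makes that path 29 hours.
The binding chain switches to Y→X→M→G = 5+8+8+9 = 30; finish 30 hours.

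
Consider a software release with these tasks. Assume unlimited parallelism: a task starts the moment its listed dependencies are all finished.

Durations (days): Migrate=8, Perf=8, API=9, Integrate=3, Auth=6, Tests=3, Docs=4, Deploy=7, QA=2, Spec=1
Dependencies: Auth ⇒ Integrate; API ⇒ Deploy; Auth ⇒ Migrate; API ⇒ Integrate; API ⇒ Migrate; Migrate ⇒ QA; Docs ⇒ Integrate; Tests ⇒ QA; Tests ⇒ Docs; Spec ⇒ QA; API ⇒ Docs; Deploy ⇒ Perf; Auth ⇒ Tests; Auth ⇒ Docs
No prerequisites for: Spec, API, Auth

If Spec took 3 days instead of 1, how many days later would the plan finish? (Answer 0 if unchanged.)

0

The binding path is API→Deploy→Perf = 9+7+8 = 24; finish at 24 days.
Spec is off the critical path — its longest chain is 3 days, giving 21 of slack.
The critical path is still API→Deploy→Perf; finish is now 24 days.
Change in finish: 24 − 24 = +0 days.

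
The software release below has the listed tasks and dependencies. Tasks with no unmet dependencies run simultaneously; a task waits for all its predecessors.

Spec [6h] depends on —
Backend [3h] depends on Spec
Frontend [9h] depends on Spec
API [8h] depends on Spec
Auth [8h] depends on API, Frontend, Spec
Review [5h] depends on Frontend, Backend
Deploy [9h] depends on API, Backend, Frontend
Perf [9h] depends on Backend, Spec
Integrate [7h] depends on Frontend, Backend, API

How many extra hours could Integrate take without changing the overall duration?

2

Critical path: Spec→Frontend→Deploy = 6+9+9 = 24, so the finish is 24 hours.
The longest chain containing Integrate totals 22 hours.
Slack of Integrate = 17 − 15 = 2 hours.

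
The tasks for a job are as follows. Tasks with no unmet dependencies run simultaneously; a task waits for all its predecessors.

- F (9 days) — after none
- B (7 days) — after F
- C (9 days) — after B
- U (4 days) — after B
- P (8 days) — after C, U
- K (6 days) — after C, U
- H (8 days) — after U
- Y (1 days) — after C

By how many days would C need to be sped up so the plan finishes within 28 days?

Current finish: 33 days; target: 28.
C is on every critical path, so each day cut from C cuts the finish by one (this holds down to a finish of 28).
Need 33 − 28 = 5 days off C → C becomes 4 days, finish becomes 28.

5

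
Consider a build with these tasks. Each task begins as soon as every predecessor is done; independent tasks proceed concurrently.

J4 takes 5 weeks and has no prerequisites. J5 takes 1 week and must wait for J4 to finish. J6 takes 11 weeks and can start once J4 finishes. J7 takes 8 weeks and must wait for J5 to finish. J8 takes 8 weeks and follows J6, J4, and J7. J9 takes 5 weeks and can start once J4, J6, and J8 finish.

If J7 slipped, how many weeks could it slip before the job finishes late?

2

The longest chain is J4→J6→J8→J9 = 5+11+8+5 = 29; overall finish 29 weeks.
Longest path through J7: 27 weeks (earliest finish 14, latest finish 16).
So J7 can slip 16 − 14 = 2 weeks.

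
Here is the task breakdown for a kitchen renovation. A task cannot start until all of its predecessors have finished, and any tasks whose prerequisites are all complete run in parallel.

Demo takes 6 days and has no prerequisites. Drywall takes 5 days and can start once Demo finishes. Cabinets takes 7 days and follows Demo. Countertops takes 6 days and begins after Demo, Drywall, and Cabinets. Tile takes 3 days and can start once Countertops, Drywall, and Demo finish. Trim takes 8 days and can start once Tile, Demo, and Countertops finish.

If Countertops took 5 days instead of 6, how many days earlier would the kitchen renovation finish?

1

Actual critical path: Demo→Cabinets→Countertops→Tile→Trim = 6+7+6+3+8 = 30 ⇒ 30 days.
Countertops is on the critical path; changing it to 5 makes that path 29 days.
That remains the longest chain; total 29 days.
Change in finish: 29 − 30 = -1 days.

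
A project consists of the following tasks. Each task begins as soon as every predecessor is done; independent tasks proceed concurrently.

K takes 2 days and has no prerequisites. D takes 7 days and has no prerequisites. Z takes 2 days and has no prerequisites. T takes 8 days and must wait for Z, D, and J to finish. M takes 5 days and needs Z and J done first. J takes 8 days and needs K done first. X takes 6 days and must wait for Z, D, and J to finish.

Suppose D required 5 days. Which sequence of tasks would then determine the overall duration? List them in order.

K, J, T

Actual critical path: K→J→T = 2+8+8 = 18 ⇒ 18 days.
D has 3 days of float (longest path through it is 15).
No other chain overtakes it, so the finish is 18 days.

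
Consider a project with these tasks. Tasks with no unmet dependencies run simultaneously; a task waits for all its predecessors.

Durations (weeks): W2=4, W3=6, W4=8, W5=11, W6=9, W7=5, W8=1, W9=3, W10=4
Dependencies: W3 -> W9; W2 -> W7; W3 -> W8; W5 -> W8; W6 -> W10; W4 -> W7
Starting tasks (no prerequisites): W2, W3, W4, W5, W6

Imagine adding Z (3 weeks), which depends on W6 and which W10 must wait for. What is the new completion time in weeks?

16

Originally the project takes 13 weeks.
With Z inserted, W10 now waits for max(W6, Z).
New critical path: W6→Z→W10 = 9+3+4 = 16 ⇒ 16 weeks.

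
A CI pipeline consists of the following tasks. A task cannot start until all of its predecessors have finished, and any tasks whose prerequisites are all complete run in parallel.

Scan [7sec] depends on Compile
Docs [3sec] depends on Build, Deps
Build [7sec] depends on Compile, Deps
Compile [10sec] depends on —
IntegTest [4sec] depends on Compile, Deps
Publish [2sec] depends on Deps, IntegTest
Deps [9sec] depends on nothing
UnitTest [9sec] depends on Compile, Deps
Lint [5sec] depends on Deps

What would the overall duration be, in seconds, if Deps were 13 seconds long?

Critical path before the change: Compile→Build→Docs = 10+7+3 = 20 giving 20 seconds.
Deps is off the critical path — its longest chain is 19 seconds, giving 1 of slack.
New critical path: Deps→Build→Docs = 13+7+3 = 23 ⇒ 23 seconds.

23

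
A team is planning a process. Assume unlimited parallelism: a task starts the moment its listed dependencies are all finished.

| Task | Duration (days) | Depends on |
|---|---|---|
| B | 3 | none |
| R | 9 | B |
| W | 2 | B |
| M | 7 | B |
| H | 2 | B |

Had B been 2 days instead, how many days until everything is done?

The binding path is B→R = 3+9 = 12; finish at 12 days.
B lies on that path, so at 2 days the path becomes 11 days.
The critical path is still B→R; finish is now 11 days.

11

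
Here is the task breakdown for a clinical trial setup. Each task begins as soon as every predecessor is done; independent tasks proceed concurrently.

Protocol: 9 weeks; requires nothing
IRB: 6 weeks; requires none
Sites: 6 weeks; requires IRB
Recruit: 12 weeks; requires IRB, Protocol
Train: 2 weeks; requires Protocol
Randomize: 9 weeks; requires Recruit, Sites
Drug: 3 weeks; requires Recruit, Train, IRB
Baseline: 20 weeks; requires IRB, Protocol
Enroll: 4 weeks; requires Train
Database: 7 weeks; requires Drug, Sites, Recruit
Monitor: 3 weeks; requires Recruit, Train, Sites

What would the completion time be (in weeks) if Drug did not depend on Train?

31

With the dependency in place, Protocol→Recruit→Drug→Database = 9+12+3+7 = 31 sets the finish at 31 weeks.
Dropping Train→Drug doesn't change Drug's earliest start (21); another predecessor still binds.
New critical path: Protocol→Recruit→Drug→Database = 9+12+3+7 = 31 ⇒ 31 weeks.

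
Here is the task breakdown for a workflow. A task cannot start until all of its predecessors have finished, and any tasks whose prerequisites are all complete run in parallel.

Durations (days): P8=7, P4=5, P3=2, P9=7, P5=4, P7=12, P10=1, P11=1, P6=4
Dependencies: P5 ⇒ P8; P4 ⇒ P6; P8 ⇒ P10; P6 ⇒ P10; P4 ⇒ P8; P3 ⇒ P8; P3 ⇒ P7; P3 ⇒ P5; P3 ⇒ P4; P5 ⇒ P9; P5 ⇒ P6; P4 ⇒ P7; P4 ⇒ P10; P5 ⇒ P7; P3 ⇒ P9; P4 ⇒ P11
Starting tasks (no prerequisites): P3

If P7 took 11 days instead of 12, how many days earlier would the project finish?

Baseline: P3→P4→P7 = 2+5+12 = 19 → 19 days.
Since P7 is critical, the -1 change carries straight to that chain (now 18 days).
That remains the longest chain; total 18 days.
Change in finish: 18 − 19 = -1 days.

1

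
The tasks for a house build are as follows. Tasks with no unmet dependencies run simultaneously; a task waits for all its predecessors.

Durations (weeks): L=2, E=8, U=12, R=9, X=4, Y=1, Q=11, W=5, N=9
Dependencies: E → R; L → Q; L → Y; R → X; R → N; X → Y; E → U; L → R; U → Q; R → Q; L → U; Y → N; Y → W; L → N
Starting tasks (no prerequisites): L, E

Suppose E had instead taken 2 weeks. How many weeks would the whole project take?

Actual critical path: E→U→Q = 8+12+11 = 31 ⇒ 31 weeks.
E lies on that path, so at 2 weeks the path becomes 25 weeks.
Now L→U→Q = 2+12+11 = 25 is longest, so the finish becomes 25 weeks.

25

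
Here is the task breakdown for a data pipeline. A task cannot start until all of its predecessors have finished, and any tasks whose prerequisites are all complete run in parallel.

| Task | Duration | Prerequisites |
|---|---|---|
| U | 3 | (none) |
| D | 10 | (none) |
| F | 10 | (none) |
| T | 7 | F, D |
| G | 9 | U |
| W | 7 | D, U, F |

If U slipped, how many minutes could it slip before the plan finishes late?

5

Critical path: D→T = 10+7 = 17, so the finish is 17 minutes.
U finishes as early as 3 and must finish by 8.
So U can slip 8 − 3 = 5 minutes.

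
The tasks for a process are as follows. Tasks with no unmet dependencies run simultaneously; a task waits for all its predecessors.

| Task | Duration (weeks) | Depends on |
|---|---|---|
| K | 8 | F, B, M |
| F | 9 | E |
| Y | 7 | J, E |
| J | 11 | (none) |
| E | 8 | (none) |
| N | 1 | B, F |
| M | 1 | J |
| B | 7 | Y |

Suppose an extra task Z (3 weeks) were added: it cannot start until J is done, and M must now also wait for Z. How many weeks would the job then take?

33

Originally the job takes 33 weeks.
With Z inserted, M now waits for max(J, Z).
New critical path: J→Y→B→K = 11+7+7+8 = 33 ⇒ 33 weeks.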